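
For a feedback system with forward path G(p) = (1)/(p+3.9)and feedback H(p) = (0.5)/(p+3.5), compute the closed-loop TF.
Closed-loop T = G/(1+GH).
Numerator: G_num * H_den = p + 3.5.
Denominator: G_den * H_den + G_num * H_num = (p^2 + 7.4*p + 13.65) + (0.5) = p^2 + 7.4*p + 14.15.
T(p) = (p + 3.5)/(p^2 + 7.4*p + 14.15)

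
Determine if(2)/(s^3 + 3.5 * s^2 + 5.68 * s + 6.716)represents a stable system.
Denominator: s^3 + 3.5*s^2 + 5.68*s + 6.716 = (s + 2.3)(s^2 + 1.2*s + 2.92). Poles: -0.6 + 1.6j, -0.6 - 1.6j, -2.3. All Re(p)<0: Yes (stable)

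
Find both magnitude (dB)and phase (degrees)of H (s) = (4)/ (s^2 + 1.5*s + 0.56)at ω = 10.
Substitute s = j*10: H(j10) = -0.0393303 - 0.00593277j.
|H| = 20*log₁₀(sqrt(Re²+Im²)) = -28.01 dB.
∠H = atan2(Im, Re) = -171.42°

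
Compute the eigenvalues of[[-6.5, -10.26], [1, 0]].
Eigenvalues solve det(λI - A) = 0.
Characteristic polynomial: λ^2 + 6.5*λ + 10.26 = 0.
Factor: (λ + 2.7)(λ + 3.8) = 0.
Roots: -2.7, -3.8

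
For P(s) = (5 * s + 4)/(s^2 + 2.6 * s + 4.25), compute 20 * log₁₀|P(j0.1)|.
Substitute s = j*0.1: P(j0.1) = 0.947066 + 0.0598497j.
|P(j0.1)| = sqrt(Re² + Im²) = 0.949.
20*log₁₀(0.949) = -0.46 dB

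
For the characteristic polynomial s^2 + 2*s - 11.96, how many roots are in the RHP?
s^2 + 2*s - 11.96 = (s - 2.6)(s + 4.6). Poles: -4.6, 2.6. RHP poles (Re>0): 1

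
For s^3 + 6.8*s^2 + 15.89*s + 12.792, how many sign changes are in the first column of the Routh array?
Routh array:
s^3: [1, 15.89]; s^2: [6.8, 12.792]; s^1: [14.0088]; s^0: [12.792]
First column: [1, 6.8, 14.0088, 12.792]. Sign changes = 0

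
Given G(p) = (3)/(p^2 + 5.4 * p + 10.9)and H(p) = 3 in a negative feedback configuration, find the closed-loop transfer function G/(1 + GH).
Closed-loop T = G/(1+GH).
Numerator: G_num * H_den = 3.
Denominator: G_den * H_den + G_num * H_num = (p^2 + 5.4*p + 10.9) + (9) = p^2 + 5.4*p + 19.9.
T(p) = (3)/(p^2 + 5.4*p + 19.9)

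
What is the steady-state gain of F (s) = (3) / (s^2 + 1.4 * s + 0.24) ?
DC gain = F(0) = num(0)/den(0) = 3/0.24 = 12.5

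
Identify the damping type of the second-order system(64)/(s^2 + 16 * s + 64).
Standard form: ωn²/(s²+2ζωn·s+ωn²) gives ωn=8, ζ=1.
Critically damped (ζ = 1)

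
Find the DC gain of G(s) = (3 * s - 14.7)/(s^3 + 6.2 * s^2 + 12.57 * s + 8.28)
DC gain = G(0) = num(0)/den(0) = -14.7/8.28 = -1.775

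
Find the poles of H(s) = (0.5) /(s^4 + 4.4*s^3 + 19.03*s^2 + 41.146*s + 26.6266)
Set denominator = 0: s^4 + 4.4*s^3 + 19.03*s^2 + 41.146*s + 26.6266 = (s + 1.9)(s + 1.1)(s^2 + 1.4*s + 12.74) = 0 → Poles: -0.7 + 3.5j, -0.7 - 3.5j, -1.1, -1.9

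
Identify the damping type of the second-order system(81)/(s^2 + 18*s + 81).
Standard form: ωn²/(s²+2ζωn·s+ωn²) gives ωn=9, ζ=1.
Critically damped (ζ = 1)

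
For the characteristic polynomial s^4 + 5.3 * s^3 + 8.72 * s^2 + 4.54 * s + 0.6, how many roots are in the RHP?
s^4 + 5.3*s^3 + 8.72*s^2 + 4.54*s + 0.6 = (s + 0.6)(s + 2.5)(s + 0.2)(s + 2). Poles: -0.2, -0.6, -2, -2.5. RHP poles (Re>0): 0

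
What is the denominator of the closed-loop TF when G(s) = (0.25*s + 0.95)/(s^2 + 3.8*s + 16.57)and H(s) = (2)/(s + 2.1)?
Characteristic poly = G_den * H_den + G_num * H_num = (s^3 + 5.9*s^2 + 24.55*s + 34.797) + (0.5*s + 1.9) = s^3 + 5.9*s^2 + 25.05*s + 36.697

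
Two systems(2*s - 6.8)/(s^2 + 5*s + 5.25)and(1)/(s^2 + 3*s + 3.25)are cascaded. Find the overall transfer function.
Series: H = H₁ · H₂ = (n₁·n₂)/(d₁·d₂).
Num: n₁·n₂ = 2*s - 6.8. Den: d₁·d₂ = s^4 + 8*s^3 + 23.5*s^2 + 32*s + 17.0625.
H(s) = (2*s - 6.8)/(s^4 + 8*s^3 + 23.5*s^2 + 32*s + 17.0625)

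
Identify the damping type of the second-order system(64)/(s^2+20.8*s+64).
Standard form: ωn²/(s²+2ζωn·s+ωn²) gives ωn=8, ζ=1.3.
Overdamped (ζ = 1.3 > 1)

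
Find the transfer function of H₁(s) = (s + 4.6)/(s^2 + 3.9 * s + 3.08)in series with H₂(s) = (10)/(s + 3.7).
Series: H = H₁ · H₂ = (n₁·n₂)/(d₁·d₂).
Num: n₁·n₂ = 10*s + 46. Den: d₁·d₂ = s^3 + 7.6*s^2 + 17.51*s + 11.396.
H(s) = (10*s + 46)/(s^3 + 7.6*s^2 + 17.51*s + 11.396)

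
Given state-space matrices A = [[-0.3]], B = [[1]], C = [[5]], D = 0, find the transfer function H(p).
H(p) = C(pI - A)⁻¹B + D.
Characteristic polynomial det(pI - A) = p + 0.3.
Numerator from C·adj(pI-A)·B + D·det(pI-A) = 5.
H(p) = (5)/(p + 0.3)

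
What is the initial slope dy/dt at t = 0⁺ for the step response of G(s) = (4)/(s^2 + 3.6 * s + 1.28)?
IVT: y'(0⁺) = lim_{s→∞} s²·Y(s) = lim_{s→∞} s·G(s).
deg(num) = 0, deg(den) = 2, relative degree = 2 ≥ 2, so s·G(s) → 0. Initial slope = 0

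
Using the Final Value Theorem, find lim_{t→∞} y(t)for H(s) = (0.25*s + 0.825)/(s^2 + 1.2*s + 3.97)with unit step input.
FVT: lim_{t→∞} y(t) = lim_{s→0} s*Y(s) where Y(s) = H(s)/s.
= lim_{s→0} H(s) = H(0) = num(0)/den(0) = 0.825/3.97 = 0.2078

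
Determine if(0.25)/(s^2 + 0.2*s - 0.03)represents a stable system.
Denominator: s^2 + 0.2*s - 0.03 = (s - 0.1)(s + 0.3). Poles: -0.3, 0.1. All Re(p)<0: No (unstable)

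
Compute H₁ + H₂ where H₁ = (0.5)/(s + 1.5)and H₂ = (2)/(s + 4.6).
Parallel: H = H₁ + H₂ = (n₁·d₂ + n₂·d₁)/(d₁·d₂).
n₁·d₂ = 0.5*s + 2.3. n₂·d₁ = 2*s + 3. Sum = 2.5*s + 5.3. d₁·d₂ = s^2 + 6.1*s + 6.9.
H(s) = (2.5*s + 5.3)/(s^2 + 6.1*s + 6.9)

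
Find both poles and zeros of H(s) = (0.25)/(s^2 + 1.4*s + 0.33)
Set denominator = 0: s^2 + 1.4*s + 0.33 = (s + 0.3)(s + 1.1) = 0 → Poles: -0.3, -1.1
Numerator is a nonzero constant (0.25) → Zeros: none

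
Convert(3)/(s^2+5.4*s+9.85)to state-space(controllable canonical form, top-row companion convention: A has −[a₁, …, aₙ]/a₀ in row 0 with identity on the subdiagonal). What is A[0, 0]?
Reachable canonical form for den = s^2 + 5.4*s + 9.85: top row of A = -[a₁,a₂,...,aₙ]/a₀, ones on the subdiagonal, zeros elsewhere.
A = [[-5.4, -9.85], [1, 0]].
A[0,0] = -5.4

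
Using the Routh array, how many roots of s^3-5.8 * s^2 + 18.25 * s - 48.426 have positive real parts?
Routh array:
s^3: [1, 18.25]; s^2: [-5.8, -48.426]; s^1: [9.90069]; s^0: [-48.426]
First column: [1, -5.8, 9.90069, -48.426]. Sign changes = RHP roots = 3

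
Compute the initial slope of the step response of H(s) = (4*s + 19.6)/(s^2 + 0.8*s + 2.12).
IVT: y'(0⁺) = lim_{s→∞} s²·Y(s) = lim_{s→∞} s·H(s).
deg(num) = 1, deg(den) = 2, relative degree = 1, so s·H(s) → (leading num)/(leading den) = 4/1 = 4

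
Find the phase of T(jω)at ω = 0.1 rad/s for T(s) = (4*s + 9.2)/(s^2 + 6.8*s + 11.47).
Substitute s = j*0.1: T(j0.1) = 0.80204 - 0.0126865j.
∠T(j0.1) = atan2(Im, Re) = atan2(-0.0126865, 0.80204) = -0.91°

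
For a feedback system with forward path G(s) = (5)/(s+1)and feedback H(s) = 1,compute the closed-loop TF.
Closed-loop T = G/(1+GH).
Numerator: G_num * H_den = 5.
Denominator: G_den * H_den + G_num * H_num = (s + 1) + (5) = s + 6.
T(s) = (5)/(s + 6)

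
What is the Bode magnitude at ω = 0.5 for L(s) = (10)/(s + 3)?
Substitute s = j*0.5: L(j0.5) = 3.24324 - 0.540541j.
|L(j0.5)| = sqrt(Re² + Im²) = 3.288.
20*log₁₀(3.288) = 10.34 dB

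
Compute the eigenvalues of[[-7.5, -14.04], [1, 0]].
Eigenvalues solve det(λI - A) = 0.
Characteristic polynomial: λ^2 + 7.5*λ + 14.04 = 0.
Factor: (λ + 3.9)(λ + 3.6) = 0.
Roots: -3.6, -3.9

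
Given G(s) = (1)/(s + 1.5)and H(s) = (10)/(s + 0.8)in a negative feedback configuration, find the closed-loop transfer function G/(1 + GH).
Closed-loop T = G/(1+GH).
Numerator: G_num * H_den = s + 0.8.
Denominator: G_den * H_den + G_num * H_num = (s^2 + 2.3*s + 1.2) + (10) = s^2 + 2.3*s + 11.2.
T(s) = (s + 0.8)/(s^2 + 2.3*s + 11.2)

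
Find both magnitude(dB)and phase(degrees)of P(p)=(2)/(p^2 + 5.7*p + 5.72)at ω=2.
Substitute p = j*2: P(j2) = 0.0258805 - 0.171534j.
|P| = 20*log₁₀(sqrt(Re²+Im²)) = -15.22 dB.
∠P = atan2(Im, Re) = -81.42°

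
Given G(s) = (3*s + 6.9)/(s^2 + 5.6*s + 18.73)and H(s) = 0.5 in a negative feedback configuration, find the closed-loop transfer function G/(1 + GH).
Closed-loop T = G/(1+GH).
Numerator: G_num * H_den = 3*s + 6.9.
Denominator: G_den * H_den + G_num * H_num = (s^2 + 5.6*s + 18.73) + (1.5*s + 3.45) = s^2 + 7.1*s + 22.18.
T(s) = (3*s + 6.9)/(s^2 + 7.1*s + 22.18)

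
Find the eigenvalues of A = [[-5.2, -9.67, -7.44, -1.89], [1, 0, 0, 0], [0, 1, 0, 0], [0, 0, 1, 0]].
Eigenvalues solve det(λI - A) = 0.
Characteristic polynomial: λ^4 + 5.2*λ^3 + 9.67*λ^2 + 7.44*λ + 1.89 = 0.
Factor: (λ + 1.8)(λ + 0.5)(λ + 1.4)(λ + 1.5) = 0.
Roots: -0.5, -1.4, -1.5, -1.8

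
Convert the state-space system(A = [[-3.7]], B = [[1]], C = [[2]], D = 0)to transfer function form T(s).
T(s) = C(sI - A)⁻¹B + D.
Characteristic polynomial det(sI - A) = s + 3.7.
Numerator from C·adj(sI-A)·B + D·det(sI-A) = 2.
T(s) = (2)/(s + 3.7)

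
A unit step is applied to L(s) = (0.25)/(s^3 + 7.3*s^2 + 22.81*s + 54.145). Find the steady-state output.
FVT: lim_{t→∞} y(t) = lim_{s→0} s*Y(s) where Y(s) = L(s)/s.
= lim_{s→0} L(s) = L(0) = num(0)/den(0) = 0.25/54.145 = 0.004617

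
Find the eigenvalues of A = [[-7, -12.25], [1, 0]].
Eigenvalues solve det(λI - A) = 0.
Characteristic polynomial: λ^2 + 7*λ + 12.25 = 0.
Factor: (λ + 3.5)(λ + 3.5) = 0.
Roots: -3.5, -3.5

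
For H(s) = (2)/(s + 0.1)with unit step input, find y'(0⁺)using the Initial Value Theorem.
IVT: y'(0⁺) = lim_{s→∞} s²·Y(s) = lim_{s→∞} s·H(s).
deg(num) = 0, deg(den) = 1, relative degree = 1, so s·H(s) → (leading num)/(leading den) = 2/1 = 2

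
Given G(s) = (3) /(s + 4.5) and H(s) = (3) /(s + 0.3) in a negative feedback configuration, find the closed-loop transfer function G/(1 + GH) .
Closed-loop T = G/(1+GH).
Numerator: G_num * H_den = 3*s + 0.9.
Denominator: G_den * H_den + G_num * H_num = (s^2 + 4.8*s + 1.35) + (9) = s^2 + 4.8*s + 10.35.
T(s) = (3*s + 0.9)/(s^2 + 4.8*s + 10.35)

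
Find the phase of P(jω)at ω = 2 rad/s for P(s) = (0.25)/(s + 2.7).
Substitute s = j*2: P(j2) = 0.0597874 - 0.044287j.
∠P(j2) = atan2(Im, Re) = atan2(-0.044287, 0.0597874) = -36.53°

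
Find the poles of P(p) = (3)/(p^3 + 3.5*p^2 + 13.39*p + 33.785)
Set denominator = 0: p^3 + 3.5*p^2 + 13.39*p + 33.785 = (p + 2.9)(p^2 + 0.6*p + 11.65) = 0 → Poles: -0.3 + 3.4j, -0.3 - 3.4j, -2.9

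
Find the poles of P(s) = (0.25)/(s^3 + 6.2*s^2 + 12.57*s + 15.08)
Set denominator = 0: s^3 + 6.2*s^2 + 12.57*s + 15.08 = (s + 4)(s^2 + 2.2*s + 3.77) = 0 → Poles: -1.1 + 1.6j, -1.1 - 1.6j, -4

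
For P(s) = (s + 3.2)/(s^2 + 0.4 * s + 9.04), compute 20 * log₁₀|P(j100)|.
Substitute s = j*100: P(j100) = -0.000280213 - 0.0100102j.
|P(j100)| = sqrt(Re² + Im²) = 0.01001.
20*log₁₀(0.01001) = -39.99 dB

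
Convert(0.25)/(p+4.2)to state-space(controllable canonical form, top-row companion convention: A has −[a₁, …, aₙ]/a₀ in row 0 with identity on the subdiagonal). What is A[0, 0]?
Reachable canonical form for den = p + 4.2: top row of A = -[a₁,a₂,...,aₙ]/a₀, ones on the subdiagonal, zeros elsewhere.
A = [[-4.2]].
A[0,0] = -4.2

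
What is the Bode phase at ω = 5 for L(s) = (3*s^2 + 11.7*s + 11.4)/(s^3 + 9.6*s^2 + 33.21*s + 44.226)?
Substitute s = j*5: L(j5) = 0.3712 - 0.220981j.
∠L(j5) = atan2(Im, Re) = atan2(-0.220981, 0.3712) = -30.77°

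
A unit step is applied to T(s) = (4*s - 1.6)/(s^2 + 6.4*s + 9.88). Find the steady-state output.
FVT: lim_{t→∞} y(t) = lim_{s→0} s*Y(s) where Y(s) = T(s)/s.
= lim_{s→0} T(s) = T(0) = num(0)/den(0) = -1.6/9.88 = -0.1619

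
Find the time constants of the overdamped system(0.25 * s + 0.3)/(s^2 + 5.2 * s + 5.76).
Overdamped: real poles at -1.6, -3.6. τ = -1/pole → τ₁ = 0.625, τ₂ = 0.2778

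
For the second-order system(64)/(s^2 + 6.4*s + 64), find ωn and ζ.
Standard form: ωn²/(s²+2ζωn·s+ωn²).
const=64=ωn² → ωn=8, s coeff=6.4=2ζωn → ζ=0.4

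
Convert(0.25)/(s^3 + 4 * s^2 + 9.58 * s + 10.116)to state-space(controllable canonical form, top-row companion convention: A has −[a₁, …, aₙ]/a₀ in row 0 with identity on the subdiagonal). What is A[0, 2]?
Reachable canonical form for den = s^3 + 4*s^2 + 9.58*s + 10.116: top row of A = -[a₁,a₂,...,aₙ]/a₀, ones on the subdiagonal, zeros elsewhere.
A = [[-4, -9.58, -10.116], [1, 0, 0], [0, 1, 0]].
A[0,2] = -10.116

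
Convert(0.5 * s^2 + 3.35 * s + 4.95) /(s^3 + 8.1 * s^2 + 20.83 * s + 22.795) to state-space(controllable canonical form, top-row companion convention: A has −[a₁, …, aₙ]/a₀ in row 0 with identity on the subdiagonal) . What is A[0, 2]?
Reachable canonical form for den = s^3 + 8.1*s^2 + 20.83*s + 22.795: top row of A = -[a₁,a₂,...,aₙ]/a₀, ones on the subdiagonal, zeros elsewhere.
A = [[-8.1, -20.83, -22.795], [1, 0, 0], [0, 1, 0]].
A[0,2] = -22.795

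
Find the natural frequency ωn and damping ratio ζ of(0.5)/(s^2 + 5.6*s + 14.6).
Underdamped: complex pole -2.8 + 2.6j. ωn = |pole| = 3.821, ζ = -Re(pole)/ωn = 0.7328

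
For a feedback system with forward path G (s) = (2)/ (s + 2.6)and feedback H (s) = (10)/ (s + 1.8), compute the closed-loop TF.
Closed-loop T = G/(1+GH).
Numerator: G_num * H_den = 2*s + 3.6.
Denominator: G_den * H_den + G_num * H_num = (s^2 + 4.4*s + 4.68) + (20) = s^2 + 4.4*s + 24.68.
T(s) = (2*s + 3.6)/(s^2 + 4.4*s + 24.68)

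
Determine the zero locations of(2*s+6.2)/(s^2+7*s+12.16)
Set numerator = 0: 2*s + 6.2 = 0 → Zeros: -3.1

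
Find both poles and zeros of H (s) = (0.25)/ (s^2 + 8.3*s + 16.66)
Set denominator = 0: s^2 + 8.3*s + 16.66 = (s + 3.4)(s + 4.9) = 0 → Poles: -3.4, -4.9
Numerator is a nonzero constant (0.25) → Zeros: none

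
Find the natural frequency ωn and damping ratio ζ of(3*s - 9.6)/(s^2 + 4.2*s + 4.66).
Underdamped: complex pole -2.1 + 0.5j. ωn = |pole| = 2.159, ζ = -Re(pole)/ωn = 0.9728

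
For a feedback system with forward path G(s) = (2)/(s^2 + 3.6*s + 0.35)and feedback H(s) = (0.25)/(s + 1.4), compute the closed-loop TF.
Closed-loop T = G/(1+GH).
Numerator: G_num * H_den = 2*s + 2.8.
Denominator: G_den * H_den + G_num * H_num = (s^3 + 5*s^2 + 5.39*s + 0.49) + (0.5) = s^3 + 5*s^2 + 5.39*s + 0.99.
T(s) = (2*s + 2.8)/(s^3 + 5*s^2 + 5.39*s + 0.99)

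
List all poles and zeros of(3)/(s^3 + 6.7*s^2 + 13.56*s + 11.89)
Set denominator = 0: s^3 + 6.7*s^2 + 13.56*s + 11.89 = (s + 4.1)(s^2 + 2.6*s + 2.9) = 0 → Poles: -1.3 + 1.1j, -1.3 - 1.1j, -4.1
Numerator is a nonzero constant (3) → Zeros: none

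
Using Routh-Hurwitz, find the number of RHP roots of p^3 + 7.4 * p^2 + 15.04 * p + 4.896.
Routh array:
p^3: [1, 15.04]; p^2: [7.4, 4.896]; p^1: [14.3784]; p^0: [4.896]
First column: [1, 7.4, 14.3784, 4.896]. Sign changes = RHP roots = 0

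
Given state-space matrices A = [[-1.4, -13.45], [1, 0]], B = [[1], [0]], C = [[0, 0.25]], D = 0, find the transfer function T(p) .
T(p) = C(pI - A)⁻¹B + D.
Characteristic polynomial det(pI - A) = p^2 + 1.4*p + 13.45.
Numerator from C·adj(pI-A)·B + D·det(pI-A) = 0.25.
T(p) = (0.25)/(p^2 + 1.4*p + 13.45)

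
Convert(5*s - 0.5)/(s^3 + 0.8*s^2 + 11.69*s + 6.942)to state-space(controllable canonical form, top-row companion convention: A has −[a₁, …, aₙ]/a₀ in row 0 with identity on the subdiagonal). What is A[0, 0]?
Reachable canonical form for den = s^3 + 0.8*s^2 + 11.69*s + 6.942: top row of A = -[a₁,a₂,...,aₙ]/a₀, ones on the subdiagonal, zeros elsewhere.
A = [[-0.8, -11.69, -6.942], [1, 0, 0], [0, 1, 0]].
A[0,0] = -0.8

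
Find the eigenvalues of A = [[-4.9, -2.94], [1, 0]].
Eigenvalues solve det(λI - A) = 0.
Characteristic polynomial: λ^2 + 4.9*λ + 2.94 = 0.
Factor: (λ + 4.2)(λ + 0.7) = 0.
Roots: -0.7, -4.2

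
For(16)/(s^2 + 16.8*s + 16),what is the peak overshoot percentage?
Standard form: ωn²/(s²+2ζωn·s+ωn²) → ωn = 4, ζ = 2.1.
ζ ≥ 1, so the response is non-oscillatory: peak overshoot = 0%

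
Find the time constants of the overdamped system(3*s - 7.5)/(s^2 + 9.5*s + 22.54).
Overdamped: real poles at -4.6, -4.9. τ = -1/pole → τ₁ = 0.2174, τ₂ = 0.2041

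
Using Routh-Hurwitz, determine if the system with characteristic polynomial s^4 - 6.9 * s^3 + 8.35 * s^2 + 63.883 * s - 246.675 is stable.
Routh array:
s^4: [1, 8.35, -246.675]; s^3: [-6.9, 63.883]; s^2: [17.6084, -246.675]; s^1: [-32.7786]; s^0: [-246.675]
First column: [1, -6.9, 17.6084, -32.7786, -246.675]. Sign changes = 3.
No, unstable (3 RHP root(s))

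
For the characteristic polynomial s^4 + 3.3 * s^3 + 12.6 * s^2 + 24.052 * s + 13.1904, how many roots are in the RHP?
s^4 + 3.3*s^3 + 12.6*s^2 + 24.052*s + 13.1904 = (s + 1.6)(s + 0.9)(s^2 + 0.8*s + 9.16). Poles: -0.4 + 3j, -0.4 - 3j, -0.9, -1.6. RHP poles (Re>0): 0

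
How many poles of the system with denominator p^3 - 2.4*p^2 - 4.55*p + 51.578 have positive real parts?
p^3 - 2.4*p^2 - 4.55*p + 51.578 = (p + 3.4)(p^2 - 5.8*p + 15.17). Poles: -3.4, 2.9 + 2.6j, 2.9 - 2.6j. RHP poles (Re>0): 2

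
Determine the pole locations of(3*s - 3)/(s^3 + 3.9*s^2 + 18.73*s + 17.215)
Set denominator = 0: s^3 + 3.9*s^2 + 18.73*s + 17.215 = (s + 1.1)(s^2 + 2.8*s + 15.65) = 0 → Poles: -1.1, -1.4 + 3.7j, -1.4 - 3.7j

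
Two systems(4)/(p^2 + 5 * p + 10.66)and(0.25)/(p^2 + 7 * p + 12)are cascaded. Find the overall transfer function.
Series: H = H₁ · H₂ = (n₁·n₂)/(d₁·d₂).
Num: n₁·n₂ = 1. Den: d₁·d₂ = p^4 + 12*p^3 + 57.66*p^2 + 134.62*p + 127.92.
H(p) = (1)/(p^4 + 12*p^3 + 57.66*p^2 + 134.62*p + 127.92)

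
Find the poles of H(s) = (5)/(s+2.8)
Set denominator = 0: s + 2.8 = 0 → Poles: -2.8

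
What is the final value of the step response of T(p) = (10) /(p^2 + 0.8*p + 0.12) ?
FVT: lim_{t→∞} y(t) = lim_{p→0} p*Y(p) where Y(p) = T(p)/p.
= lim_{p→0} T(p) = T(0) = num(0)/den(0) = 10/0.12 = 83.33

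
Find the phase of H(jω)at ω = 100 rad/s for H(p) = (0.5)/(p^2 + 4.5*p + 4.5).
Substitute p = j*100: H(j100) = -4.99213e-05 - 2.24747e-06j.
∠H(j100) = atan2(Im, Re) = atan2(-2.24747e-06, -4.99213e-05) = -177.42°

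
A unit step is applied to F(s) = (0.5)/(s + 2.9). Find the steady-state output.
FVT: lim_{t→∞} y(t) = lim_{s→0} s*Y(s) where Y(s) = F(s)/s.
= lim_{s→0} F(s) = F(0) = num(0)/den(0) = 0.5/2.9 = 0.1724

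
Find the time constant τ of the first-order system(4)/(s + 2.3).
First-order system: τ = -1/pole. Pole = -2.3. τ = -1/(-2.3) = 0.4348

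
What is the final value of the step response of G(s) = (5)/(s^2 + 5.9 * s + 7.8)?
FVT: lim_{t→∞} y(t) = lim_{s→0} s*Y(s) where Y(s) = G(s)/s.
= lim_{s→0} G(s) = G(0) = num(0)/den(0) = 5/7.8 = 0.641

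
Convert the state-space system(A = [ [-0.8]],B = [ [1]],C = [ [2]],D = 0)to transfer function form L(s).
L(s) = C(sI - A)⁻¹B + D.
Characteristic polynomial det(sI - A) = s + 0.8.
Numerator from C·adj(sI-A)·B + D·det(sI-A) = 2.
L(s) = (2)/(s + 0.8)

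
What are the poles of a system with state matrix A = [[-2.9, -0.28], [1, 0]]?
Eigenvalues solve det(λI - A) = 0.
Characteristic polynomial: λ^2 + 2.9*λ + 0.28 = 0.
Factor: (λ + 2.8)(λ + 0.1) = 0.
Roots: -0.1, -2.8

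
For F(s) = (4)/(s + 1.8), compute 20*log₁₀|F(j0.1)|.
Substitute s = j*0.1: F(j0.1) = 2.21538 - 0.123077j.
|F(j0.1)| = sqrt(Re² + Im²) = 2.219.
20*log₁₀(2.219) = 6.92 dB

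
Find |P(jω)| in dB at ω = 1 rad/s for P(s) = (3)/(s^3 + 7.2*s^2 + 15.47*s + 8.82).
Substitute s = j*1: P(j1) = 0.022924 - 0.204759j.
|P(j1)| = sqrt(Re² + Im²) = 0.206.
20*log₁₀(0.206) = -13.72 dB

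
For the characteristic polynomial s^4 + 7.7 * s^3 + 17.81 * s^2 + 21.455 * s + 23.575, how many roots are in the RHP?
s^4 + 7.7*s^3 + 17.81*s^2 + 21.455*s + 23.575 = (s + 4.6)(s + 2.5)(s^2 + 0.6*s + 2.05). Poles: -0.3 + 1.4j, -0.3 - 1.4j, -2.5, -4.6. RHP poles (Re>0): 0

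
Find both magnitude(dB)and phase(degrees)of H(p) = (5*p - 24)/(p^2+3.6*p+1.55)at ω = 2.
Substitute p = j*2: H(j2) = 2.26131 + 2.56386j.
|H| = 20*log₁₀(sqrt(Re²+Im²)) = 10.68 dB.
∠H = atan2(Im, Re) = 48.59°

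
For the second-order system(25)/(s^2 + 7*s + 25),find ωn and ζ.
Standard form: ωn²/(s²+2ζωn·s+ωn²).
const=25=ωn² → ωn=5, s coeff=7=2ζωn → ζ=0.7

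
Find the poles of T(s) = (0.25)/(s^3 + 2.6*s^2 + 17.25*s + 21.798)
Set denominator = 0: s^3 + 2.6*s^2 + 17.25*s + 21.798 = (s + 1.4)(s^2 + 1.2*s + 15.57) = 0 → Poles: -0.6 + 3.9j, -0.6 - 3.9j, -1.4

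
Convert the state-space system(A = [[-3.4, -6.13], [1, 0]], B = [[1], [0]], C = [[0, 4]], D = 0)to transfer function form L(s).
L(s) = C(sI - A)⁻¹B + D.
Characteristic polynomial det(sI - A) = s^2 + 3.4*s + 6.13.
Numerator from C·adj(sI-A)·B + D·det(sI-A) = 4.
L(s) = (4)/(s^2 + 3.4*s + 6.13)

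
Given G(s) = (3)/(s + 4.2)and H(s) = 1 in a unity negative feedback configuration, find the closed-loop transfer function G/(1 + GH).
Closed-loop T = G/(1+GH).
Numerator: G_num * H_den = 3.
Denominator: G_den * H_den + G_num * H_num = (s + 4.2) + (3) = s + 7.2.
T(s) = (3)/(s + 7.2)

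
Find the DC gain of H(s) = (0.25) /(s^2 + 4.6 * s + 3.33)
DC gain = H(0) = num(0)/den(0) = 0.25/3.33 = 0.07508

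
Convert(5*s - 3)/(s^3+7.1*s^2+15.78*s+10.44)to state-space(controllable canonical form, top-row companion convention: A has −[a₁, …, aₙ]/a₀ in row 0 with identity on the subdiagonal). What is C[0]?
Reachable canonical form: C = numerator coefficients (right-aligned, zero-padded to length n).
num = 5*s - 3, C = [[0, 5, -3]].
C[0] = 0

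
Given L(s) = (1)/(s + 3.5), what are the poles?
Set denominator = 0: s + 3.5 = 0 → Poles: -3.5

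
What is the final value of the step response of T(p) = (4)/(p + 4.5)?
FVT: lim_{t→∞} y(t) = lim_{p→0} p*Y(p) where Y(p) = T(p)/p.
= lim_{p→0} T(p) = T(0) = num(0)/den(0) = 4/4.5 = 0.8889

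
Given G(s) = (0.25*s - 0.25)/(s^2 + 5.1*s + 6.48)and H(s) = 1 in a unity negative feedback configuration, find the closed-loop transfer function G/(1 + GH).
Closed-loop T = G/(1+GH).
Numerator: G_num * H_den = 0.25*s - 0.25.
Denominator: G_den * H_den + G_num * H_num = (s^2 + 5.1*s + 6.48) + (0.25*s - 0.25) = s^2 + 5.35*s + 6.23.
T(s) = (0.25*s - 0.25)/(s^2 + 5.35*s + 6.23)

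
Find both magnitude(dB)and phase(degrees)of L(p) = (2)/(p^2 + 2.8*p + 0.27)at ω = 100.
Substitute p = j*100: L(j100) = -0.000199849 - 5.59591e-06j.
|L| = 20*log₁₀(sqrt(Re²+Im²)) = -73.98 dB.
∠L = atan2(Im, Re) = -178.40°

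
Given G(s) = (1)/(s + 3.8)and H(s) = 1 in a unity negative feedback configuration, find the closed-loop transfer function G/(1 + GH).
Closed-loop T = G/(1+GH).
Numerator: G_num * H_den = 1.
Denominator: G_den * H_den + G_num * H_num = (s + 3.8) + (1) = s + 4.8.
T(s) = (1)/(s + 4.8)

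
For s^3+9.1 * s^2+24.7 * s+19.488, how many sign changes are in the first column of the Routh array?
Routh array:
s^3: [1, 24.7]; s^2: [9.1, 19.488]; s^1: [22.5585]; s^0: [19.488]
First column: [1, 9.1, 22.5585, 19.488]. Sign changes = 0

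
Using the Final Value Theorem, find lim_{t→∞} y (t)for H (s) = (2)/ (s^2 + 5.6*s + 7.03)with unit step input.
FVT: lim_{t→∞} y(t) = lim_{s→0} s*Y(s) where Y(s) = H(s)/s.
= lim_{s→0} H(s) = H(0) = num(0)/den(0) = 2/7.03 = 0.2845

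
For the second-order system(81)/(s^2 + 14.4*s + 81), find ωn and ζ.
Standard form: ωn²/(s²+2ζωn·s+ωn²).
const=81=ωn² → ωn=9, s coeff=14.4=2ζωn → ζ=0.8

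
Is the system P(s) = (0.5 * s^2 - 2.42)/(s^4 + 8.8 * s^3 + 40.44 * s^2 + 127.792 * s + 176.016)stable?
Denominator: s^4 + 8.8*s^3 + 40.44*s^2 + 127.792*s + 176.016 = (s + 3)(s + 3.8)(s^2 + 2*s + 15.44). Poles: -1 + 3.8j, -1 - 3.8j, -3, -3.8. All Re(p)<0: Yes (stable)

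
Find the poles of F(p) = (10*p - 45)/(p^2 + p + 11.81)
Set denominator = 0: p^2 + p + 11.81 = 0 → Poles: -0.5 + 3.4j, -0.5 - 3.4j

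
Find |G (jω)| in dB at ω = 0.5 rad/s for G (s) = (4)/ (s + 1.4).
Substitute s = j*0.5: G(j0.5) = 2.53394 - 0.904977j.
|G(j0.5)| = sqrt(Re² + Im²) = 2.691.
20*log₁₀(2.691) = 8.60 dB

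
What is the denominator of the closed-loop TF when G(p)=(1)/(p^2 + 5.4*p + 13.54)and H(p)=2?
Characteristic poly = G_den * H_den + G_num * H_num = (p^2 + 5.4*p + 13.54) + (2) = p^2 + 5.4*p + 15.54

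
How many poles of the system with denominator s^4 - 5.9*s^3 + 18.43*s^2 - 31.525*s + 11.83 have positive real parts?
s^4 - 5.9*s^3 + 18.43*s^2 - 31.525*s + 11.83 = (s - 0.5)(s - 2.8)(s^2 - 2.6*s + 8.45). Poles: 0.5, 1.3 + 2.6j, 1.3 - 2.6j, 2.8. RHP poles (Re>0): 4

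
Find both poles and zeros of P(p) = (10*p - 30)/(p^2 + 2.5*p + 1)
Set denominator = 0: p^2 + 2.5*p + 1 = (p + 0.5)(p + 2) = 0 → Poles: -0.5, -2
Set numerator = 0: 10*p - 30 = 0 → Zeros: 3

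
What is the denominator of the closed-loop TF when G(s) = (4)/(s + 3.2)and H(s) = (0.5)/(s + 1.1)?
Characteristic poly = G_den * H_den + G_num * H_num = (s^2 + 4.3*s + 3.52) + (2) = s^2 + 4.3*s + 5.52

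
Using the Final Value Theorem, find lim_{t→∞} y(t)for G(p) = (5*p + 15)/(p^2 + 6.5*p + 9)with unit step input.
FVT: lim_{t→∞} y(t) = lim_{p→0} p*Y(p) where Y(p) = G(p)/p.
= lim_{p→0} G(p) = G(0) = num(0)/den(0) = 15/9 = 1.667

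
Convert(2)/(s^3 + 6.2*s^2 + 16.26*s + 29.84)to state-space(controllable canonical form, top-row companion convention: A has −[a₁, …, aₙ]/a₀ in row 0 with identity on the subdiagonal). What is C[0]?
Reachable canonical form: C = numerator coefficients (right-aligned, zero-padded to length n).
num = 2, C = [[0, 0, 2]].
C[0] = 0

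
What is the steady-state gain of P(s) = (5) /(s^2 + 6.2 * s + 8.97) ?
DC gain = P(0) = num(0)/den(0) = 5/8.97 = 0.5574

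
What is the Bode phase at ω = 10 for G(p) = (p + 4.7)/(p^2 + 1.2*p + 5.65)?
Substitute p = j*10: G(j10) = -0.0357559 - 0.110536j.
∠G(j10) = atan2(Im, Re) = atan2(-0.110536, -0.0357559) = -107.93°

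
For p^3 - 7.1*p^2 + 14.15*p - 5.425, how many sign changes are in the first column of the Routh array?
Routh array:
p^3: [1, 14.15]; p^2: [-7.1, -5.425]; p^1: [13.3859]; p^0: [-5.425]
First column: [1, -7.1, 13.3859, -5.425]. Sign changes = 3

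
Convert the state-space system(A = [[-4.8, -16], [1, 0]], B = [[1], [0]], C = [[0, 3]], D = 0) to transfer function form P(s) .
P(s) = C(sI - A)⁻¹B + D.
Characteristic polynomial det(sI - A) = s^2 + 4.8*s + 16.
Numerator from C·adj(sI-A)·B + D·det(sI-A) = 3.
P(s) = (3)/(s^2 + 4.8*s + 16)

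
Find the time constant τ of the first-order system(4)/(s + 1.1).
First-order system: τ = -1/pole. Pole = -1.1. τ = -1/(-1.1) = 0.9091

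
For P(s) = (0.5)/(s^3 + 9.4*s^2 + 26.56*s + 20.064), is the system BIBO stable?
Denominator: s^3 + 9.4*s^2 + 26.56*s + 20.064 = (s + 3.8)(s + 1.2)(s + 4.4). Poles: -1.2, -3.8, -4.4. All Re(p)<0: Yes (stable)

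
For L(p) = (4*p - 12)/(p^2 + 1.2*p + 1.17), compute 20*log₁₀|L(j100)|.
Substitute p = j*100: L(j100) = 0.00168001 - 0.0399845j.
|L(j100)| = sqrt(Re² + Im²) = 0.04002.
20*log₁₀(0.04002) = -27.95 dB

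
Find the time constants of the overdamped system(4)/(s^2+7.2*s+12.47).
Overdamped: real poles at -2.9, -4.3. τ = -1/pole → τ₁ = 0.3448, τ₂ = 0.2326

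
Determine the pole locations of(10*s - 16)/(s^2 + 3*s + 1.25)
Set denominator = 0: s^2 + 3*s + 1.25 = (s + 2.5)(s + 0.5) = 0 → Poles: -0.5, -2.5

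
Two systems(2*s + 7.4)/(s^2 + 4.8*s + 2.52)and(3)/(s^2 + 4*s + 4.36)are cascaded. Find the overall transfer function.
Series: H = H₁ · H₂ = (n₁·n₂)/(d₁·d₂).
Num: n₁·n₂ = 6*s + 22.2. Den: d₁·d₂ = s^4 + 8.8*s^3 + 26.08*s^2 + 31.008*s + 10.9872.
H(s) = (6*s + 22.2)/(s^4 + 8.8*s^3 + 26.08*s^2 + 31.008*s + 10.9872)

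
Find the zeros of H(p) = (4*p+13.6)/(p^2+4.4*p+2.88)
Set numerator = 0: 4*p + 13.6 = 0 → Zeros: -3.4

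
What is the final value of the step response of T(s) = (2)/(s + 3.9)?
FVT: lim_{t→∞} y(t) = lim_{s→0} s*Y(s) where Y(s) = T(s)/s.
= lim_{s→0} T(s) = T(0) = num(0)/den(0) = 2/3.9 = 0.5128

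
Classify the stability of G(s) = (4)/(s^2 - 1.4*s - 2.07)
Denominator: s^2 - 1.4*s - 2.07 = (s - 2.3)(s + 0.9). Poles: -0.9, 2.3. Unstable (1 pole(s) in RHP)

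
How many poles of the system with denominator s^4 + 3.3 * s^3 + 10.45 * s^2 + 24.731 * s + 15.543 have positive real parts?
s^4 + 3.3*s^3 + 10.45*s^2 + 24.731*s + 15.543 = (s + 2.2)(s + 0.9)(s^2 + 0.2*s + 7.85). Poles: -0.1 + 2.8j, -0.1 - 2.8j, -0.9, -2.2. RHP poles (Re>0): 0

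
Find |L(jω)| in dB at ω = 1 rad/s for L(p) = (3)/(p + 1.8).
Substitute p = j*1: L(j1) = 1.27358 - 0.707547j.
|L(j1)| = sqrt(Re² + Im²) = 1.457.
20*log₁₀(1.457) = 3.27 dB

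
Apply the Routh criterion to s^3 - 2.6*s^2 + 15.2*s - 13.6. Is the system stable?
Routh array:
s^3: [1, 15.2]; s^2: [-2.6, -13.6]; s^1: [9.96923]; s^0: [-13.6]
First column: [1, -2.6, 9.96923, -13.6]. Sign changes = 3.
No, unstable (3 RHP root(s))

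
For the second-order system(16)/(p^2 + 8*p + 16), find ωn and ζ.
Standard form: ωn²/(p²+2ζωn·p+ωn²).
const=16=ωn² → ωn=4, p coeff=8=2ζωn → ζ=1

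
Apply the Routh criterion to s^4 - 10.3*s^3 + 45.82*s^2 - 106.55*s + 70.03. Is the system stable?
Routh array:
s^4: [1, 45.82, 70.03]; s^3: [-10.3, -106.55]; s^2: [35.4753, 70.03]; s^1: [-86.2173]; s^0: [70.03]
First column: [1, -10.3, 35.4753, -86.2173, 70.03]. Sign changes = 4.
No, unstable (4 RHP root(s))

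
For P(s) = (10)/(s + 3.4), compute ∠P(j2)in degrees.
Substitute s = j*2: P(j2) = 2.18509 - 1.28535j.
∠P(j2) = atan2(Im, Re) = atan2(-1.28535, 2.18509) = -30.47°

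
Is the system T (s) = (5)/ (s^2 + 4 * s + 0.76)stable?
Denominator: s^2 + 4*s + 0.76 = (s + 0.2)(s + 3.8). Poles: -0.2, -3.8. All Re(p)<0: Yes (stable)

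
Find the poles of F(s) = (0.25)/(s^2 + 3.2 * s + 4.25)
Set denominator = 0: s^2 + 3.2*s + 4.25 = 0 → Poles: -1.6 + 1.3j, -1.6 - 1.3j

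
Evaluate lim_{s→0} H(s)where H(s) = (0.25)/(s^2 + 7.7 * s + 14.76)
DC gain = H(0) = num(0)/den(0) = 0.25/14.76 = 0.01694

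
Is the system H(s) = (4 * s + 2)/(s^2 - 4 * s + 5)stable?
Denominator: s^2 - 4*s + 5. Poles: 2 + 1j, 2 - 1j. All Re(p)<0: No (unstable)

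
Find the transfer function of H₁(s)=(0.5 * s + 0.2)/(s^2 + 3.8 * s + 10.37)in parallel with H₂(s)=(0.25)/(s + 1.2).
Parallel: H = H₁ + H₂ = (n₁·d₂ + n₂·d₁)/(d₁·d₂).
n₁·d₂ = 0.5*s^2 + 0.8*s + 0.24. n₂·d₁ = 0.25*s^2 + 0.95*s + 2.5925. Sum = 0.75*s^2 + 1.75*s + 2.8325. d₁·d₂ = s^3 + 5*s^2 + 14.93*s + 12.444.
H(s) = (0.75*s^2 + 1.75*s + 2.8325)/(s^3 + 5*s^2 + 14.93*s + 12.444)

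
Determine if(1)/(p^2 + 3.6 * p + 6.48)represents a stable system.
Denominator: p^2 + 3.6*p + 6.48. Poles: -1.8 + 1.8j, -1.8 - 1.8j. All Re(p)<0: Yes (stable)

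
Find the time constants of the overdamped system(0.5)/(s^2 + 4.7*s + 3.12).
Overdamped: real poles at -3.9, -0.8. τ = -1/pole → τ₁ = 0.2564, τ₂ = 1.25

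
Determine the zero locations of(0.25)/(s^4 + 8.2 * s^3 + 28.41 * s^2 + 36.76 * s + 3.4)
Numerator is a nonzero constant (0.25) → Zeros: none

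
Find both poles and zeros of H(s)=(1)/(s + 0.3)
Set denominator = 0: s + 0.3 = 0 → Poles: -0.3
Numerator is a nonzero constant (1) → Zeros: none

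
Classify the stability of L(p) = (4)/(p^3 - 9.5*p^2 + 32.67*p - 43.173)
Denominator: p^3 - 9.5*p^2 + 32.67*p - 43.173 = (p - 4.1)(p^2 - 5.4*p + 10.53). Poles: 2.7 + 1.8j, 2.7 - 1.8j, 4.1. Unstable (3 pole(s) in RHP)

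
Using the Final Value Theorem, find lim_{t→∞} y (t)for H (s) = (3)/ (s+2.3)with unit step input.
FVT: lim_{t→∞} y(t) = lim_{s→0} s*Y(s) where Y(s) = H(s)/s.
= lim_{s→0} H(s) = H(0) = num(0)/den(0) = 3/2.3 = 1.304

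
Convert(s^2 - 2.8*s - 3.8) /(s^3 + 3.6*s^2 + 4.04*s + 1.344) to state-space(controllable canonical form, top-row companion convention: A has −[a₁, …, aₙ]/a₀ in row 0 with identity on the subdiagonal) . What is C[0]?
Reachable canonical form: C = numerator coefficients (right-aligned, zero-padded to length n).
num = s^2 - 2.8*s - 3.8, C = [[1, -2.8, -3.8]].
C[0] = 1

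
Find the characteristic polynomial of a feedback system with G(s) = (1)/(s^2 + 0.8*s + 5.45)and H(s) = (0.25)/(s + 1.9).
Characteristic poly = G_den * H_den + G_num * H_num = (s^3 + 2.7*s^2 + 6.97*s + 10.355) + (0.25) = s^3 + 2.7*s^2 + 6.97*s + 10.605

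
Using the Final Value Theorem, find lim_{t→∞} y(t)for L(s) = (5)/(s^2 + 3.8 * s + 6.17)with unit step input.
FVT: lim_{t→∞} y(t) = lim_{s→0} s*Y(s) where Y(s) = L(s)/s.
= lim_{s→0} L(s) = L(0) = num(0)/den(0) = 5/6.17 = 0.8104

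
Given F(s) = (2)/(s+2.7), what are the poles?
Set denominator = 0: s + 2.7 = 0 → Poles: -2.7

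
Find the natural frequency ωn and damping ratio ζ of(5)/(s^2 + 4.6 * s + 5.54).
Underdamped: complex pole -2.3 + 0.5j. ωn = |pole| = 2.354, ζ = -Re(pole)/ωn = 0.9772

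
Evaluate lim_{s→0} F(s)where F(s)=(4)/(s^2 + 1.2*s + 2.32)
DC gain = F(0) = num(0)/den(0) = 4/2.32 = 1.724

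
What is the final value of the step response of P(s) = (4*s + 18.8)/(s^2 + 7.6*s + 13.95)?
FVT: lim_{t→∞} y(t) = lim_{s→0} s*Y(s) where Y(s) = P(s)/s.
= lim_{s→0} P(s) = P(0) = num(0)/den(0) = 18.8/13.95 = 1.348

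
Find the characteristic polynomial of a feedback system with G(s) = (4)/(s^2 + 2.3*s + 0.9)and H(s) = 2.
Characteristic poly = G_den * H_den + G_num * H_num = (s^2 + 2.3*s + 0.9) + (8) = s^2 + 2.3*s + 8.9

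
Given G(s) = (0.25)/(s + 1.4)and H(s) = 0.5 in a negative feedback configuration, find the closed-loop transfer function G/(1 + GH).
Closed-loop T = G/(1+GH).
Numerator: G_num * H_den = 0.25.
Denominator: G_den * H_den + G_num * H_num = (s + 1.4) + (0.125) = s + 1.525.
T(s) = (0.25)/(s + 1.525)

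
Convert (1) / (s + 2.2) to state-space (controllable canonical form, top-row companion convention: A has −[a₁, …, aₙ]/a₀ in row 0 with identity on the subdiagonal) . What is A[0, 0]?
Reachable canonical form for den = s + 2.2: top row of A = -[a₁,a₂,...,aₙ]/a₀, ones on the subdiagonal, zeros elsewhere.
A = [[-2.2]].
A[0,0] = -2.2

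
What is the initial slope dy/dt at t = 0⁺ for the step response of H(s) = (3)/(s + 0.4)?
IVT: y'(0⁺) = lim_{s→∞} s²·Y(s) = lim_{s→∞} s·H(s).
deg(num) = 0, deg(den) = 1, relative degree = 1, so s·H(s) → (leading num)/(leading den) = 3/1 = 3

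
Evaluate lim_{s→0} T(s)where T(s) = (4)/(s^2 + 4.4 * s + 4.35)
DC gain = T(0) = num(0)/den(0) = 4/4.35 = 0.9195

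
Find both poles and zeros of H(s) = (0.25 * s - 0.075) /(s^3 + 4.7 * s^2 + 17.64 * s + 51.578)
Set denominator = 0: s^3 + 4.7*s^2 + 17.64*s + 51.578 = (s + 3.7)(s^2 + s + 13.94) = 0 → Poles: -0.5 + 3.7j, -0.5 - 3.7j, -3.7
Set numerator = 0: 0.25*s - 0.075 = 0 → Zeros: 0.3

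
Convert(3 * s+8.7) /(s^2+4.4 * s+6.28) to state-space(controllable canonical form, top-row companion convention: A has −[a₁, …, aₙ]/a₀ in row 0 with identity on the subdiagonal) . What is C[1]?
Reachable canonical form: C = numerator coefficients (right-aligned, zero-padded to length n).
num = 3*s + 8.7, C = [[3, 8.7]].
C[1] = 8.7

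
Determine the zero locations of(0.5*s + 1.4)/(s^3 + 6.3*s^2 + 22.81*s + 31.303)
Set numerator = 0: 0.5*s + 1.4 = 0 → Zeros: -2.8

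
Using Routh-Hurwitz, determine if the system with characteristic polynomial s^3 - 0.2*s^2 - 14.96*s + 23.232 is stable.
Routh array:
s^3: [1, -14.96]; s^2: [-0.2, 23.232]; s^1: [101.2]; s^0: [23.232]
First column: [1, -0.2, 101.2, 23.232]. Sign changes = 2.
No, unstable (2 RHP root(s))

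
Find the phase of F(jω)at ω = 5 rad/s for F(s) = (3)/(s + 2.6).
Substitute s = j*5: F(j5) = 0.245592 - 0.472292j.
∠F(j5) = atan2(Im, Re) = atan2(-0.472292, 0.245592) = -62.53°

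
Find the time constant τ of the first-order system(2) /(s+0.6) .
First-order system: τ = -1/pole. Pole = -0.6. τ = -1/(-0.6) = 1.667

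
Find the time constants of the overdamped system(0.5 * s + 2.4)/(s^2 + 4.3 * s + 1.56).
Overdamped: real poles at -0.4, -3.9. τ = -1/pole → τ₁ = 2.5, τ₂ = 0.2564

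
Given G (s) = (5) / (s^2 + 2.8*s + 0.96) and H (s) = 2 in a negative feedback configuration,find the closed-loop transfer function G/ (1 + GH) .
Closed-loop T = G/(1+GH).
Numerator: G_num * H_den = 5.
Denominator: G_den * H_den + G_num * H_num = (s^2 + 2.8*s + 0.96) + (10) = s^2 + 2.8*s + 10.96.
T(s) = (5)/(s^2 + 2.8*s + 10.96)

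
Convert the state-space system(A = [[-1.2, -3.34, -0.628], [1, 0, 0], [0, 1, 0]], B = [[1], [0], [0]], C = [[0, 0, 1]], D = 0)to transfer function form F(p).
F(p) = C(pI - A)⁻¹B + D.
Characteristic polynomial det(pI - A) = p^3 + 1.2*p^2 + 3.34*p + 0.628.
Numerator from C·adj(pI-A)·B + D·det(pI-A) = 1.
F(p) = (1)/(p^3 + 1.2*p^2 + 3.34*p + 0.628)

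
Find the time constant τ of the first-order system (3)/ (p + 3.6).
First-order system: τ = -1/pole. Pole = -3.6. τ = -1/(-3.6) = 0.2778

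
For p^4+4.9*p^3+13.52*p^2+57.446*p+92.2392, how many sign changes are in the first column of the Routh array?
Routh array:
p^4: [1, 13.52, 92.2392]; p^3: [4.9, 57.446]; p^2: [1.79633, 92.2392]; p^1: [-194.163]; p^0: [92.2392]
First column: [1, 4.9, 1.79633, -194.163, 92.2392]. Sign changes = 2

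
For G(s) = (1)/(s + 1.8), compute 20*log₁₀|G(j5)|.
Substitute s = j*5: G(j5) = 0.0637394 - 0.177054j.
|G(j5)| = sqrt(Re² + Im²) = 0.1882.
20*log₁₀(0.1882) = -14.51 dB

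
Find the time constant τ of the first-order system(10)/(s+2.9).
First-order system: τ = -1/pole. Pole = -2.9. τ = -1/(-2.9) = 0.3448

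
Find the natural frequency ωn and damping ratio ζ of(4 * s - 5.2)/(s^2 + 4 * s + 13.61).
Underdamped: complex pole -2 + 3.1j. ωn = |pole| = 3.689, ζ = -Re(pole)/ωn = 0.5421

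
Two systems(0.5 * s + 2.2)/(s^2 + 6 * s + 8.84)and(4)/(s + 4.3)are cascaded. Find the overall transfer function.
Series: H = H₁ · H₂ = (n₁·n₂)/(d₁·d₂).
Num: n₁·n₂ = 2*s + 8.8. Den: d₁·d₂ = s^3 + 10.3*s^2 + 34.64*s + 38.012.
H(s) = (2*s + 8.8)/(s^3 + 10.3*s^2 + 34.64*s + 38.012)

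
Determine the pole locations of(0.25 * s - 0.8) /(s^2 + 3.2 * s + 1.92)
Set denominator = 0: s^2 + 3.2*s + 1.92 = (s + 0.8)(s + 2.4) = 0 → Poles: -0.8, -2.4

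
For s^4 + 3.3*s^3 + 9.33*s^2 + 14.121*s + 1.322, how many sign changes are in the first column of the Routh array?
Routh array:
s^4: [1, 9.33, 1.322]; s^3: [3.3, 14.121]; s^2: [5.05091, 1.322]; s^1: [13.2573]; s^0: [1.322]
First column: [1, 3.3, 5.05091, 13.2573, 1.322]. Sign changes = 0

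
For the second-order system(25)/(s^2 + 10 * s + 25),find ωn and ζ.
Standard form: ωn²/(s²+2ζωn·s+ωn²).
const=25=ωn² → ωn=5, s coeff=10=2ζωn → ζ=1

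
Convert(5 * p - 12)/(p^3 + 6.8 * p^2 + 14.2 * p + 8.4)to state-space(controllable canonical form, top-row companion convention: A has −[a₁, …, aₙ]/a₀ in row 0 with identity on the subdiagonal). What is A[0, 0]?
Reachable canonical form for den = p^3 + 6.8*p^2 + 14.2*p + 8.4: top row of A = -[a₁,a₂,...,aₙ]/a₀, ones on the subdiagonal, zeros elsewhere.
A = [[-6.8, -14.2, -8.4], [1, 0, 0], [0, 1, 0]].
A[0,0] = -6.8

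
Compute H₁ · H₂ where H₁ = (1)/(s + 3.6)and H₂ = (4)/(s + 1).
Series: H = H₁ · H₂ = (n₁·n₂)/(d₁·d₂).
Num: n₁·n₂ = 4. Den: d₁·d₂ = s^2 + 4.6*s + 3.6.
H(s) = (4)/(s^2 + 4.6*s + 3.6)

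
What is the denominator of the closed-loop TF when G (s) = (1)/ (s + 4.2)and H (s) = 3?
Characteristic poly = G_den * H_den + G_num * H_num = (s + 4.2) + (3) = s + 7.2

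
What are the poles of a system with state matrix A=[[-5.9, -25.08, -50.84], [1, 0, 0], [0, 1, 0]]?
Eigenvalues solve det(λI - A) = 0.
Characteristic polynomial: λ^3 + 5.9*λ^2 + 25.08*λ + 50.84 = 0.
Factor: (λ + 3.1)(λ^2 + 2.8*λ + 16.4) = 0.
Roots: -1.4 + 3.8j, -1.4 - 3.8j, -3.1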